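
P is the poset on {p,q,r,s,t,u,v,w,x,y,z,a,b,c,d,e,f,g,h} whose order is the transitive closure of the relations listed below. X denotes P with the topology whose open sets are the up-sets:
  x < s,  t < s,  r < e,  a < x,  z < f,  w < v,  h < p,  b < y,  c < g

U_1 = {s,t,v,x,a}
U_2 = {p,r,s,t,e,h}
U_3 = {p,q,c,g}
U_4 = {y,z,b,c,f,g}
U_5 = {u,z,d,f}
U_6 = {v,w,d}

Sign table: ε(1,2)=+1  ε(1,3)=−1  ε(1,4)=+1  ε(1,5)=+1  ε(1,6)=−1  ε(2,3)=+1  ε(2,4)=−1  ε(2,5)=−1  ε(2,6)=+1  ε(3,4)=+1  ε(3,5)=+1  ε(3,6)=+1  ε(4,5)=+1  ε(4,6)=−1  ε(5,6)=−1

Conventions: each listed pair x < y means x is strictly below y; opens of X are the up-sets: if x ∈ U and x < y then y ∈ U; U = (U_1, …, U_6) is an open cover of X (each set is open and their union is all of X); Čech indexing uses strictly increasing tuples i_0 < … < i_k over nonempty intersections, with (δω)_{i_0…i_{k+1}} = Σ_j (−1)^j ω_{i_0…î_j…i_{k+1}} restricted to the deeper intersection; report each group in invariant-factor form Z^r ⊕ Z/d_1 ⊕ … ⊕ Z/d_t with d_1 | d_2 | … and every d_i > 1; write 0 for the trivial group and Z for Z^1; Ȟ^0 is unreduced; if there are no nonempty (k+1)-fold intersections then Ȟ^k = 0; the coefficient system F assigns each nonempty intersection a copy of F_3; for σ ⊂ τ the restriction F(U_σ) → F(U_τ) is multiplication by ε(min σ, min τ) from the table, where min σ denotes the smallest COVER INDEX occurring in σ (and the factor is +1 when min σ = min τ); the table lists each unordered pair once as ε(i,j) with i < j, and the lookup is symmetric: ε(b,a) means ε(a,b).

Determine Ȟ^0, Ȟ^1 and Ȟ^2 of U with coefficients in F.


Ȟ^0(U;F) ≅ Z/3,  Ȟ^1(U;F) ≅ Z/3,  Ȟ^2(U;F) ≅ 0

nonempty overlaps:
  U12={s,t} U16={v} U23={p} U34={c,g} U45={z,f} U56={d}
C dims 6,6; δ0: rk_F3 5
degree 0: 6−5−0 = 1 → Ȟ^0 ≅ Z/3
degree 1: 6−0−5 = 1 → Ȟ^1 ≅ Z/3
degree 2: 0−0−0 = 0 → Ȟ^2 ≅ 0


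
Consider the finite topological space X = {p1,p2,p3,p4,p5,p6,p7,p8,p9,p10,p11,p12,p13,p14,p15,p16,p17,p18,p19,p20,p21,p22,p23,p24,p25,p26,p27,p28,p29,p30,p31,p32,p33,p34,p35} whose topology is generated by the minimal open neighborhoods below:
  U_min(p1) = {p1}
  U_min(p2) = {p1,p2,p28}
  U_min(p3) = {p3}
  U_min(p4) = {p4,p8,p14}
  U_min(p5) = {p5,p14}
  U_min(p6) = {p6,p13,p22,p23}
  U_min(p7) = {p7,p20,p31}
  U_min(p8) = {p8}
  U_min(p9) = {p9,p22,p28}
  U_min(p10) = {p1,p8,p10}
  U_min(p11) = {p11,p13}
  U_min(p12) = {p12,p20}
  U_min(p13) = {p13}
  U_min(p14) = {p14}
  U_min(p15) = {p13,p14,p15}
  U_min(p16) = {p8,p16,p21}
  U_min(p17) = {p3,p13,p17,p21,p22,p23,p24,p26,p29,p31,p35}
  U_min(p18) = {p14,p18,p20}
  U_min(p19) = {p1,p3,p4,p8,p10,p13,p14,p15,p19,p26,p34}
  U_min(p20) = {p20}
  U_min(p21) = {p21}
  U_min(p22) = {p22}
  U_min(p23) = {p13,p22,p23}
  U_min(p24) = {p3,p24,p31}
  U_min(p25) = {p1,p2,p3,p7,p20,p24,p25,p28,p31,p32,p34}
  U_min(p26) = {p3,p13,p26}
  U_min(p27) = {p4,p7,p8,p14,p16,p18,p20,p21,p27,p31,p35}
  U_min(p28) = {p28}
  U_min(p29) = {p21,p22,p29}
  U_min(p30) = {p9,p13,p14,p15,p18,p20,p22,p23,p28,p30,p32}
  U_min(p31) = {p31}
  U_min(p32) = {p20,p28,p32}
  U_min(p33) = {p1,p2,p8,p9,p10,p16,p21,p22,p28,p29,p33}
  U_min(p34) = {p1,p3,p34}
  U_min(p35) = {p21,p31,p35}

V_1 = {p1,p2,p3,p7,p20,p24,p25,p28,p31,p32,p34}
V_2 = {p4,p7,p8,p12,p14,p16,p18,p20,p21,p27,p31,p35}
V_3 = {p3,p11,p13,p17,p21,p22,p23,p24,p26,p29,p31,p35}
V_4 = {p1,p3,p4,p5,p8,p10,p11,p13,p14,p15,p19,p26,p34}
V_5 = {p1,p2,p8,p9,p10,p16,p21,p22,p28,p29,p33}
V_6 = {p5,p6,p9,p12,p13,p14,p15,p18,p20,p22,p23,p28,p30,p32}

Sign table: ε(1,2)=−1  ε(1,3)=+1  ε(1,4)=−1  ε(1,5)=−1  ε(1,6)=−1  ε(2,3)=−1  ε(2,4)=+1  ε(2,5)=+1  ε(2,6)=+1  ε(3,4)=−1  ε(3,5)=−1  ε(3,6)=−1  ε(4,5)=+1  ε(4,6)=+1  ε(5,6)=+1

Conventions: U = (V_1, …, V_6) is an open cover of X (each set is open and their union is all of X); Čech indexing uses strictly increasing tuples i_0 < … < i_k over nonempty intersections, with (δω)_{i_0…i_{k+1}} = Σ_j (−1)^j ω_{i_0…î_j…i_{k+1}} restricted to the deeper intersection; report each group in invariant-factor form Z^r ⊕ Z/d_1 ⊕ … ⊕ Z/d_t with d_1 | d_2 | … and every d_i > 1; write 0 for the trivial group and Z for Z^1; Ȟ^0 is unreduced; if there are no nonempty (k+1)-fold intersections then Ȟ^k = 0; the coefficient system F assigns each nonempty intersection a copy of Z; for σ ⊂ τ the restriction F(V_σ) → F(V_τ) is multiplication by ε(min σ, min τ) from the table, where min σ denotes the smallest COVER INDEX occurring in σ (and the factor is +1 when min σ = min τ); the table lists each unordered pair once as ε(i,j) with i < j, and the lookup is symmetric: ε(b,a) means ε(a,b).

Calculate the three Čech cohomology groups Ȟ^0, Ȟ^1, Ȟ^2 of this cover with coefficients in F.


nonempty overlaps:
  V12={p7,p20,p31} V13={p3,p24,p31} V14={p1,p3,p34} V15={p1,p2,p28} V16={p20,p28,p32} V23={p21,p31,p35} V24={p4,p8,p14} V25={p8,p16,p21} V26={p12,p14,p18,p20} V34={p3,p11,p13,p26} V35={p21,p22,p29} V36={p13,p22,p23} V45={p1,p8,p10} V46={p5,p13,p14,p15} V56={p9,p22,p28}
  V123={p31} V126={p20} V134={p3} V145={p1} V156={p28} V235={p21} V245={p8} V246={p14} V346={p13} V356={p22}
C dims 6,15,10; δ0: rk 5, SNF 1^5; δ1: rk 10, SNF 1^9·2
degree 0: 6−5−0 = 1 → Ȟ^0 ≅ Z
degree 1: 15−10−5 = 0 → Ȟ^1 ≅ 0
degree 2: 10−0−10 = 0 plus torsion [2] → Ȟ^2 ≅ Z/2

Ȟ^0 = Z, Ȟ^1 = 0, Ȟ^2 = Z/2


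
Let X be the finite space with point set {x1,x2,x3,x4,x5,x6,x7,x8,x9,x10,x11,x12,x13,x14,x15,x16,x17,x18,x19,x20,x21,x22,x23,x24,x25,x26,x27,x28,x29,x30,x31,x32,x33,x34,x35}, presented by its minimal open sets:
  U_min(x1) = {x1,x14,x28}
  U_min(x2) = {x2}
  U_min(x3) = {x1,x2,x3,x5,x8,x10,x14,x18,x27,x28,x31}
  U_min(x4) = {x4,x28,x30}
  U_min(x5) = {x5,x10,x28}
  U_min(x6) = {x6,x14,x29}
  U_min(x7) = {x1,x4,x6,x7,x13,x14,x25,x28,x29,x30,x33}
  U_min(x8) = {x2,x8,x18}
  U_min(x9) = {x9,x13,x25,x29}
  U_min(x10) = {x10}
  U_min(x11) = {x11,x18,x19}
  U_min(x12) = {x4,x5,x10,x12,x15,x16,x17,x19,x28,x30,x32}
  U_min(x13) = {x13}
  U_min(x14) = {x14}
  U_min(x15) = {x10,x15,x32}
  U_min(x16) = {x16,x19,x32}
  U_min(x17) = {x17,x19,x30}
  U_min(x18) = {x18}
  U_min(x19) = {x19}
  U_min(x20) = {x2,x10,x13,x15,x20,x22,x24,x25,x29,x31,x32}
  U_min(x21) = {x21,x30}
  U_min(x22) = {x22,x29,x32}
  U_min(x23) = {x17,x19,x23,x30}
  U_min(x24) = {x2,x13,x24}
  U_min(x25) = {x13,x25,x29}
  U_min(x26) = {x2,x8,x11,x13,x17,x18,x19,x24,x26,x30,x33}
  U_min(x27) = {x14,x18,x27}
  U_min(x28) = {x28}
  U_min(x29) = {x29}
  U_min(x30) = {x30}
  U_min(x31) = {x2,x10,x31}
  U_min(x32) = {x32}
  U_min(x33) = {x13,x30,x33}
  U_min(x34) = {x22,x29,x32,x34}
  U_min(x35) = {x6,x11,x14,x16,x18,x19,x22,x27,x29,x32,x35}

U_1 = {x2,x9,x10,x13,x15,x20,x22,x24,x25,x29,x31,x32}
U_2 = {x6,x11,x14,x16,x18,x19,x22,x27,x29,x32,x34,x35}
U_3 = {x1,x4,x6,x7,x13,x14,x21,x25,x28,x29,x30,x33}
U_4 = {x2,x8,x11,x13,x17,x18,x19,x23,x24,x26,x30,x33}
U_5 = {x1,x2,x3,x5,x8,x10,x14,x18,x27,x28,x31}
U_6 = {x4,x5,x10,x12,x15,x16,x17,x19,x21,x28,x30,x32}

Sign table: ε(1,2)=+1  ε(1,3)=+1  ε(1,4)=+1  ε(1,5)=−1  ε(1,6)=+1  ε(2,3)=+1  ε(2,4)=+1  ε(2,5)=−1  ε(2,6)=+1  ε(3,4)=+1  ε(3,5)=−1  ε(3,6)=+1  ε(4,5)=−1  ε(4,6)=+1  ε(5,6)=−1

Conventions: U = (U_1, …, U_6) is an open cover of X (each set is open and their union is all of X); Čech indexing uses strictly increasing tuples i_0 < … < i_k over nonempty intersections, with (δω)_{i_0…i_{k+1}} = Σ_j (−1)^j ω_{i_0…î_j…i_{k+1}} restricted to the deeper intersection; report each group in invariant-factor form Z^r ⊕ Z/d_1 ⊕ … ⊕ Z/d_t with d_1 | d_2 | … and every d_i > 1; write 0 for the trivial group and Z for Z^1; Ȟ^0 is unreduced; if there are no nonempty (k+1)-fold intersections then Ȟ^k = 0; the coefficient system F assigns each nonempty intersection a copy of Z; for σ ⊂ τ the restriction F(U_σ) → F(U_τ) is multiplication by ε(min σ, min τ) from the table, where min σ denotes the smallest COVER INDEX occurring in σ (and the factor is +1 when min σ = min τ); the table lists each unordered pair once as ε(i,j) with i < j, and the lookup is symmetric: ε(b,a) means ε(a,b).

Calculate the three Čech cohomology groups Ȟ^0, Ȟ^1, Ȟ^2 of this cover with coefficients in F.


nerve simplices:
  U12={x22,x29,x32} U13={x13,x25,x29} U14={x2,x13,x24} U15={x2,x10,x31} U16={x10,x15,x32} U23={x6,x14,x29} U24={x11,x18,x19} U25={x14,x18,x27} U26={x16,x19,x32} U34={x13,x30,x33} U35={x1,x14,x28} U36={x4,x21,x28,x30} U45={x2,x8,x18} U46={x17,x19,x30} U56={x5,x10,x28}
  U123={x29} U126={x32} U134={x13} U145={x2} U156={x10} U235={x14} U245={x18} U246={x19} U346={x30} U356={x28}
C dims 6,15,10; δ0: rk 5, SNF 1^5; δ1: rk 10, SNF 1^9·2
degree 0: 6−5−0 = 1 → Ȟ^0 ≅ Z
degree 1: 15−10−5 = 0 → Ȟ^1 ≅ 0
degree 2: 10−0−10 = 0 plus torsion [2] → Ȟ^2 ≅ Z/2

Ȟ^0 = Z; Ȟ^1 = 0; Ȟ^2 = Z/2


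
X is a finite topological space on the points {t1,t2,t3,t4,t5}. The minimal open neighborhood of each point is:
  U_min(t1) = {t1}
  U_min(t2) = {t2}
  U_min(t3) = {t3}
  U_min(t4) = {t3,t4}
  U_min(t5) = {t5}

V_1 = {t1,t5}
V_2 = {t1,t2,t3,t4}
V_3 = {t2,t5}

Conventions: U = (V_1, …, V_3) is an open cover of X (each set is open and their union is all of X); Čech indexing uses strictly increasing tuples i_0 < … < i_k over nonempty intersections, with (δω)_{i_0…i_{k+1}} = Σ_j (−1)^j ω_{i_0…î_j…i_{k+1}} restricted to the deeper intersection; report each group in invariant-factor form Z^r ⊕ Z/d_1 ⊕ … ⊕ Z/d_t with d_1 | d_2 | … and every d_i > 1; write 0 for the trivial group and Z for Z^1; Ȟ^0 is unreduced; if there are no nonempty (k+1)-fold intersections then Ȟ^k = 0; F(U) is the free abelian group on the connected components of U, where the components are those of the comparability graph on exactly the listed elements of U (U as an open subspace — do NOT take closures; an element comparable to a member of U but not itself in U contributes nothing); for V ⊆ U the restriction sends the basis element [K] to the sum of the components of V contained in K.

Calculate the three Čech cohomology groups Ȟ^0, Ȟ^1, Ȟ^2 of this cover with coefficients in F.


Ȟ^0 = Z^4, Ȟ^1 = 0 and Ȟ^2 = 0

nerve of the cover:
  V12={t1} V13={t5} V23={t2}
components per intersection:
  V1: {t1} {t5}
  V2: {t1} {t2} {t3,t4}
  V3: {t2} {t5}
  V12: {t1}
  V13: {t5}
  V23: {t2}
C dims 7,3; δ0: rk 3, SNF 1^3
Ȟ^0 = (7 − 3) − 0 = 4, so Ȟ^0 ≅ Z^4
Ȟ^1 = (3 − 0) − 3 = 0, so Ȟ^1 ≅ 0
Ȟ^2 = (0 − 0) − 0 = 0, so Ȟ^2 ≅ 0


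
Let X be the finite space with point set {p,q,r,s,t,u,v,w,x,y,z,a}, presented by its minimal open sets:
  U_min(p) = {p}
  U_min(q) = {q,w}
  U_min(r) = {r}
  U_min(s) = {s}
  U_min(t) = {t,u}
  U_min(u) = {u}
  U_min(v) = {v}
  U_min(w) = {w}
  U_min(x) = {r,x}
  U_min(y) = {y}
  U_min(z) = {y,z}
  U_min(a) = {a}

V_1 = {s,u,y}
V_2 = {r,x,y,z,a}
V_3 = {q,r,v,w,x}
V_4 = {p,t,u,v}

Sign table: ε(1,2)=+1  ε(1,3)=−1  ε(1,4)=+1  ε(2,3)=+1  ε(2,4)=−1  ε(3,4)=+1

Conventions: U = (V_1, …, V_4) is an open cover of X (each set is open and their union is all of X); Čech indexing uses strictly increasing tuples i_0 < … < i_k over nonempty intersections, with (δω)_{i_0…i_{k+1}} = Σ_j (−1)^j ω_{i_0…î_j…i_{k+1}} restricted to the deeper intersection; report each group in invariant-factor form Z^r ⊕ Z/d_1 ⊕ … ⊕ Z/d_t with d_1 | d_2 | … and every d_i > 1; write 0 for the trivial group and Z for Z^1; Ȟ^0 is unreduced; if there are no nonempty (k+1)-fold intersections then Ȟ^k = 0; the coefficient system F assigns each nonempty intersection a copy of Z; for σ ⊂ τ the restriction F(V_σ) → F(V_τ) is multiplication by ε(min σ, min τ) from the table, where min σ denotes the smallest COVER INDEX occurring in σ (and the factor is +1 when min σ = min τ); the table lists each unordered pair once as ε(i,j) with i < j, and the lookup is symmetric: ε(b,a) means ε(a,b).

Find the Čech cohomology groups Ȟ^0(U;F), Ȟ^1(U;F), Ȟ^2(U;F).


Ȟ^0 ≅ Z, Ȟ^1 ≅ Z and Ȟ^2 ≅ 0

intersection data:
  V12={y} V14={u} V23={r,x} V34={v}
C dims 4,4; δ0: rk 3, SNF 1^3
Ȟ^0 = (4 − 3) − 0 = 1, so Ȟ^0 ≅ Z
Ȟ^1 = (4 − 0) − 3 = 1, so Ȟ^1 ≅ Z
Ȟ^2 = (0 − 0) − 0 = 0, so Ȟ^2 ≅ 0


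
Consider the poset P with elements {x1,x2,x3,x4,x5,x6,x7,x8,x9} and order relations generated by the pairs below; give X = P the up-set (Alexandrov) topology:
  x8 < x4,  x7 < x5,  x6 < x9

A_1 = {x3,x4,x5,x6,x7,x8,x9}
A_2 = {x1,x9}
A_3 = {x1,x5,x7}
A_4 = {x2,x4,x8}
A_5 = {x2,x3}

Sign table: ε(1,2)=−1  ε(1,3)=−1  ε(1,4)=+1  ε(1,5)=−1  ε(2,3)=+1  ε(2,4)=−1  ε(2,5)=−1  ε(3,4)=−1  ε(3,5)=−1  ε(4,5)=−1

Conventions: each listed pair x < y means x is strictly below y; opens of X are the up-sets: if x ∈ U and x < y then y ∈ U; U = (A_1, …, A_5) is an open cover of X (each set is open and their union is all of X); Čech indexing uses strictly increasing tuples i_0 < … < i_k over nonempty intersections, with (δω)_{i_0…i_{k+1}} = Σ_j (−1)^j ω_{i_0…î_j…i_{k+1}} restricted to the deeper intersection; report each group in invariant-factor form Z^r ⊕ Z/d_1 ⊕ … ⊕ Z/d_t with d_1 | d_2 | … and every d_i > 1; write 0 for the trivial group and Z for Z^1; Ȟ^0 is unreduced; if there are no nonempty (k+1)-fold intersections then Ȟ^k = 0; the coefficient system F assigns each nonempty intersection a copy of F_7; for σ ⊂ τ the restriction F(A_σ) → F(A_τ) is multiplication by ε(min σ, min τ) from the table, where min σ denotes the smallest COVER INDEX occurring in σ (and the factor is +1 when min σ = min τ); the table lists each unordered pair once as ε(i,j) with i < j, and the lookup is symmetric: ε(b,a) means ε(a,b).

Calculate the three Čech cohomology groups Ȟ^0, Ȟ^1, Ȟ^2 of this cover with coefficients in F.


Ȟ^0 = Z/7, Ȟ^1 = Z/7 ⊕ Z/7, Ȟ^2 = 0

nerve of the cover:
  A12={x9} A13={x5,x7} A14={x4,x8} A15={x3} A23={x1} A45={x2}
C dims 5,6; δ0: rk_F7 4
Ȟ^0 = (5 − 4) − 0 = 1, so Ȟ^0 ≅ Z/7
Ȟ^1 = (6 − 0) − 4 = 2, so Ȟ^1 ≅ Z/7 ⊕ Z/7
Ȟ^2 = (0 − 0) − 0 = 0, so Ȟ^2 ≅ 0


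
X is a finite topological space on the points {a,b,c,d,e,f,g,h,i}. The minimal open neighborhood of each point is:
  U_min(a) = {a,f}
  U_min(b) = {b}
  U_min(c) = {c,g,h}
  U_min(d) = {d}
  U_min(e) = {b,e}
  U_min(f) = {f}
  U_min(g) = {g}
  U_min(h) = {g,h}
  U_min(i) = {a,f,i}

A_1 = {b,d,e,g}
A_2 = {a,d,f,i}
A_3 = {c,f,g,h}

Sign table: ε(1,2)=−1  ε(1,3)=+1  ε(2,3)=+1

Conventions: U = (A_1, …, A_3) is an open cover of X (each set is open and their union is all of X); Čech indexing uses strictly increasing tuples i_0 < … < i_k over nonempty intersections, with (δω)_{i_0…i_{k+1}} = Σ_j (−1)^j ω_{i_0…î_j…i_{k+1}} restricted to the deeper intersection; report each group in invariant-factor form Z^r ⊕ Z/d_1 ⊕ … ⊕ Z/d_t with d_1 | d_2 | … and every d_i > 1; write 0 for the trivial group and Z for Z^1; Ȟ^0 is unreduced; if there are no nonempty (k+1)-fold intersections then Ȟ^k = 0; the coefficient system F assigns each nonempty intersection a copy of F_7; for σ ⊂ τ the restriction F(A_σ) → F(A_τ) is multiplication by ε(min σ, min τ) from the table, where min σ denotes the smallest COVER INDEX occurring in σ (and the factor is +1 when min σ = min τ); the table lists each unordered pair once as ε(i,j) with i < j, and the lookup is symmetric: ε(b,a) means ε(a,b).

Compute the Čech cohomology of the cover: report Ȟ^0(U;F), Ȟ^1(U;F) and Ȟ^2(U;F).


cover nerve:
  A12={d} A13={g} A23={f}
C dims 3,3; δ0: rk_F7 3
Ȟ^0: (3−3)−0=0 ⇒ 0
Ȟ^1: (3−0)−3=0 ⇒ 0
Ȟ^2: (0−0)−0=0 ⇒ 0

Ȟ^0 ≅ 0; Ȟ^1 ≅ 0; Ȟ^2 ≅ 0


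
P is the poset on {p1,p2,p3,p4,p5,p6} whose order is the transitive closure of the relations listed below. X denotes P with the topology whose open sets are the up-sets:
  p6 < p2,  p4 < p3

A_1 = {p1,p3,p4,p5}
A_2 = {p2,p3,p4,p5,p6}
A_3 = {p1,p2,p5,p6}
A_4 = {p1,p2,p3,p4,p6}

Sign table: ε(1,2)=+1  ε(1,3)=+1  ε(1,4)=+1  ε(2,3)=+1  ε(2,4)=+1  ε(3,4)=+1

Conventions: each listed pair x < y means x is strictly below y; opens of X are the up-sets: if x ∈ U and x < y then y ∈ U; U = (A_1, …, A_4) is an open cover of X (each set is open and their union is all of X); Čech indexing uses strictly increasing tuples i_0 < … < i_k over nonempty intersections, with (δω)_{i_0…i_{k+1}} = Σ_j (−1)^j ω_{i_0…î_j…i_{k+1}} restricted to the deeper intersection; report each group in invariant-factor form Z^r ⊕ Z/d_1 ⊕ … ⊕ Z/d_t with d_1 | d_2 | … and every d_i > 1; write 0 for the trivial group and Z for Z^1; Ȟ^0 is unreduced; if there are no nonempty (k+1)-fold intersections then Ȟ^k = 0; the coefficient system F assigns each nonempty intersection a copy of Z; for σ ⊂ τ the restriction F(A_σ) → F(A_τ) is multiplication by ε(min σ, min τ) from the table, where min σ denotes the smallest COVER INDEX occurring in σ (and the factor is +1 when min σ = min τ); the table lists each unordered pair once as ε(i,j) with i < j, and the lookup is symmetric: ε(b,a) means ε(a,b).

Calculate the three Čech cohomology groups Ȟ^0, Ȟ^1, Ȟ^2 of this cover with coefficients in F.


nonempty overlaps:
  A12={p3,p4,p5} A13={p1,p5} A14={p1,p3,p4} A23={p2,p5,p6} A24={p2,p3,p4,p6} A34={p1,p2,p6}
  A123={p5} A124={p3,p4} A134={p1} A234={p2,p6}
C dims 4,6,4; δ0: rk 3, SNF 1^3; δ1: rk 3, SNF 1^3
degree 0: 4−3−0 = 1 → Ȟ^0 ≅ Z
degree 1: 6−3−3 = 0 → Ȟ^1 ≅ 0
degree 2: 4−0−3 = 1 → Ȟ^2 ≅ Z

Ȟ^0 = Z, Ȟ^1 = 0 and Ȟ^2 = Z


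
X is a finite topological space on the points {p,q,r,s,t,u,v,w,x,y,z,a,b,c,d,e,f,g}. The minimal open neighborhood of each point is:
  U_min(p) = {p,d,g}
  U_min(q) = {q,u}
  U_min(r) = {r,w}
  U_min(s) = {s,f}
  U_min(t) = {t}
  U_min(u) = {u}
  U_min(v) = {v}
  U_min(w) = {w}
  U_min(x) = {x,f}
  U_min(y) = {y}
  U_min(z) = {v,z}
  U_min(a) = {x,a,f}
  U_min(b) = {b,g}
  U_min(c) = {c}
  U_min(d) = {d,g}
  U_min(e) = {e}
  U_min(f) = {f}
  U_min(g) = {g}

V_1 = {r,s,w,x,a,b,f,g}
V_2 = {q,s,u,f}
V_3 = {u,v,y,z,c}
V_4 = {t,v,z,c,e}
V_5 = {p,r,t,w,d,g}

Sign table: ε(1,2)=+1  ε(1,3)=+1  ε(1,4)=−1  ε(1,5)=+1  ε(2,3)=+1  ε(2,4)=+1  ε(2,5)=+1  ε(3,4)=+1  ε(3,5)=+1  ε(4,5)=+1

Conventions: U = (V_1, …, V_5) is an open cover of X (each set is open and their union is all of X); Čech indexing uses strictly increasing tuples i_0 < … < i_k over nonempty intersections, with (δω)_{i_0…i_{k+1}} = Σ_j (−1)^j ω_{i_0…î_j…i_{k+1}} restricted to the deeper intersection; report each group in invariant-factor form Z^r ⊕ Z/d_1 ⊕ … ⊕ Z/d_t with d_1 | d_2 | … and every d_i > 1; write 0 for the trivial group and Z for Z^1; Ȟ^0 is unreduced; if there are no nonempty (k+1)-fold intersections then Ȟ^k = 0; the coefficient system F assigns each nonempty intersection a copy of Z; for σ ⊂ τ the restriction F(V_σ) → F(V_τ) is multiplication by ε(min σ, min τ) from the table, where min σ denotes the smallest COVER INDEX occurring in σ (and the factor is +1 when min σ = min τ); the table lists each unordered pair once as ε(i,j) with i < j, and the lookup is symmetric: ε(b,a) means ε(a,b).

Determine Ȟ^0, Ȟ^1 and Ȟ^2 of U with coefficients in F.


cover nerve:
  V12={s,f} V15={r,w,g} V23={u} V34={v,z,c} V45={t}
C dims 5,5; δ0: rk 4, SNF 1^4
Ȟ^0: (5−4)−0=1 ⇒ Z
Ȟ^1: (5−0)−4=1 ⇒ Z
Ȟ^2: (0−0)−0=0 ⇒ 0

Ȟ^0 = Z,  Ȟ^1 = Z,  Ȟ^2 = 0


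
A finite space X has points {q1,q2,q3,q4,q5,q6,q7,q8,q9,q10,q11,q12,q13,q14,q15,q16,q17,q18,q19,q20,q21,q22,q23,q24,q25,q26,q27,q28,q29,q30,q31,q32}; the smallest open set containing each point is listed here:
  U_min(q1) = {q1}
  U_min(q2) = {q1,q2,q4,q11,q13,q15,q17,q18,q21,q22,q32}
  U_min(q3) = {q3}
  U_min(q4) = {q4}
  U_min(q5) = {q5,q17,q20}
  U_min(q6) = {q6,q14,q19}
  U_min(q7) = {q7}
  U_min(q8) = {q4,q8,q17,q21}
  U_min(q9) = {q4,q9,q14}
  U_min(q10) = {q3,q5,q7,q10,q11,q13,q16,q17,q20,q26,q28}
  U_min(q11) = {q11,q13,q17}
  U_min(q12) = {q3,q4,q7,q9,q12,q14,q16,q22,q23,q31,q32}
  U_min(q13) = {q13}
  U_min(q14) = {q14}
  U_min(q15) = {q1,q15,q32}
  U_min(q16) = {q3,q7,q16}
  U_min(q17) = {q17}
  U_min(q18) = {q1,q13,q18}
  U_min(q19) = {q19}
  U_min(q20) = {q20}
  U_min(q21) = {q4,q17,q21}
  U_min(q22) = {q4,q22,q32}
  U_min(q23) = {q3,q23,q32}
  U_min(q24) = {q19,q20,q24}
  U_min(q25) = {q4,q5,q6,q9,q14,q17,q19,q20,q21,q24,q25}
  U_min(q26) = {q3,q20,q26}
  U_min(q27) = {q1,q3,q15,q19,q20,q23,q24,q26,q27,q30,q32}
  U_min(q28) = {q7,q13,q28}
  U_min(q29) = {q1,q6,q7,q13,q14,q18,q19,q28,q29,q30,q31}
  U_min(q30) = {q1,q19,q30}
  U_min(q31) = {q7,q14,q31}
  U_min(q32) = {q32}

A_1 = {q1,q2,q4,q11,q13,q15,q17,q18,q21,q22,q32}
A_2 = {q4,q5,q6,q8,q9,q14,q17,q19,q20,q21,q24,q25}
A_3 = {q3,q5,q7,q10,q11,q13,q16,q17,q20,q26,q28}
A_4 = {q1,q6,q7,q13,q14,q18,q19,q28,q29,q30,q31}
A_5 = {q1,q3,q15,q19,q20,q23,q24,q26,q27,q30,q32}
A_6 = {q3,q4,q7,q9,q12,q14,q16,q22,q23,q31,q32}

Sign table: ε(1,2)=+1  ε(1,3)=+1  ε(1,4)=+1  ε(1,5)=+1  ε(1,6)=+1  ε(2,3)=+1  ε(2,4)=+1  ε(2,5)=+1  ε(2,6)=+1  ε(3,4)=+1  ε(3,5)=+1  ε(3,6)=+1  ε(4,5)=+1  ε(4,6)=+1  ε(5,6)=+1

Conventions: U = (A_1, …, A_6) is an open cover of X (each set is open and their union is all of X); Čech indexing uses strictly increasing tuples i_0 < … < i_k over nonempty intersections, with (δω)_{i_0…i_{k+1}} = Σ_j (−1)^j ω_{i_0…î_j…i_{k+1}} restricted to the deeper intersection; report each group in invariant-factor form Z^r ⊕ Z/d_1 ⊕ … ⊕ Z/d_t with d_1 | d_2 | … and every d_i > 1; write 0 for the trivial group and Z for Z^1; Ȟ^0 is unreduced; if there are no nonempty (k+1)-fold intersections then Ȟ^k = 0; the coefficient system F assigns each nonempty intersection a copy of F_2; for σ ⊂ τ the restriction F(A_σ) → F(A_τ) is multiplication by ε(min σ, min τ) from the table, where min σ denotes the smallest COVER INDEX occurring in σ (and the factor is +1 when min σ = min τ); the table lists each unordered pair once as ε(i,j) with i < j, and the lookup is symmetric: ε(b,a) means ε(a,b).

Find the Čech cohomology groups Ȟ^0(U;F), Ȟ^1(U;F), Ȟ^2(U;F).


Ȟ^0 ≅ Z/2,  Ȟ^1 ≅ Z/2,  Ȟ^2 ≅ Z/2

intersection data:
  A12={q4,q17,q21} A13={q11,q13,q17} A14={q1,q13,q18} A15={q1,q15,q32} A16={q4,q22,q32} A23={q5,q17,q20} A24={q6,q14,q19} A25={q19,q20,q24} A26={q4,q9,q14} A34={q7,q13,q28} A35={q3,q20,q26} A36={q3,q7,q16} A45={q1,q19,q30} A46={q7,q14,q31} A56={q3,q23,q32}
  A123={q17} A126={q4} A134={q13} A145={q1} A156={q32} A235={q20} A245={q19} A246={q14} A346={q7} A356={q3}
C dims 6,15,10; δ0: rk_F2 5; δ1: rk_F2 9
Ȟ^0 = (6 − 5) − 0 = 1, so Ȟ^0 ≅ Z/2
Ȟ^1 = (15 − 9) − 5 = 1, so Ȟ^1 ≅ Z/2
Ȟ^2 = (10 − 0) − 9 = 1, so Ȟ^2 ≅ Z/2


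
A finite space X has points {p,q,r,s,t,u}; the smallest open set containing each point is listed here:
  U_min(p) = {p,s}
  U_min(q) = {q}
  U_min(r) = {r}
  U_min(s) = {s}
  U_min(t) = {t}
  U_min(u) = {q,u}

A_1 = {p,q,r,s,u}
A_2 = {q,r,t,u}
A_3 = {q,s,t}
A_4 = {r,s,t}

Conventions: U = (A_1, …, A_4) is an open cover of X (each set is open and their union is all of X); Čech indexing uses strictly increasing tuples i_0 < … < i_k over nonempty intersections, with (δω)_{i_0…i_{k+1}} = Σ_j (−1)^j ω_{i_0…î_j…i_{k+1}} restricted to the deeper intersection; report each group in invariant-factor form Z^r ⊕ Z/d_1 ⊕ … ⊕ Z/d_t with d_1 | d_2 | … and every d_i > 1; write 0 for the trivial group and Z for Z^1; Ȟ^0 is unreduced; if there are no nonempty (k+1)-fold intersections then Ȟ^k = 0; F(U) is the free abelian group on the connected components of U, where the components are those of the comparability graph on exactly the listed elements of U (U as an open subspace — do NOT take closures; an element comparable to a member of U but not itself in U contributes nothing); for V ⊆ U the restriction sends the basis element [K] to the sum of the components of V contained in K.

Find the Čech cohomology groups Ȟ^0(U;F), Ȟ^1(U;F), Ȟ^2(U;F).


nerve of the cover:
  A12={q,r,u} A13={q,s} A14={r,s} A23={q,t} A24={r,t} A34={s,t}
  A123={q} A124={r} A134={s} A234={t}
components per intersection:
  A1: {p,s} {q,u} {r}
  A2: {q,u} {r} {t}
  A3: {q} {s} {t}
  A4: {r} {s} {t}
  A12: {q,u} {r}
  A13: {q} {s}
  A14: {r} {s}
  A23: {q} {t}
  A24: {r} {t}
  A34: {s} {t}
  A123: {q}
  A124: {r}
  A134: {s}
  A234: {t}
C dims 12,12,4; δ0: rk 8, SNF 1^8; δ1: rk 4, SNF 1^4
Ȟ^0 = (12 − 8) − 0 = 4, so Ȟ^0 ≅ Z^4
Ȟ^1 = (12 − 4) − 8 = 0, so Ȟ^1 ≅ 0
Ȟ^2 = (4 − 0) − 4 = 0, so Ȟ^2 ≅ 0

Ȟ^0 = Z^4; Ȟ^1 = 0; Ȟ^2 = 0


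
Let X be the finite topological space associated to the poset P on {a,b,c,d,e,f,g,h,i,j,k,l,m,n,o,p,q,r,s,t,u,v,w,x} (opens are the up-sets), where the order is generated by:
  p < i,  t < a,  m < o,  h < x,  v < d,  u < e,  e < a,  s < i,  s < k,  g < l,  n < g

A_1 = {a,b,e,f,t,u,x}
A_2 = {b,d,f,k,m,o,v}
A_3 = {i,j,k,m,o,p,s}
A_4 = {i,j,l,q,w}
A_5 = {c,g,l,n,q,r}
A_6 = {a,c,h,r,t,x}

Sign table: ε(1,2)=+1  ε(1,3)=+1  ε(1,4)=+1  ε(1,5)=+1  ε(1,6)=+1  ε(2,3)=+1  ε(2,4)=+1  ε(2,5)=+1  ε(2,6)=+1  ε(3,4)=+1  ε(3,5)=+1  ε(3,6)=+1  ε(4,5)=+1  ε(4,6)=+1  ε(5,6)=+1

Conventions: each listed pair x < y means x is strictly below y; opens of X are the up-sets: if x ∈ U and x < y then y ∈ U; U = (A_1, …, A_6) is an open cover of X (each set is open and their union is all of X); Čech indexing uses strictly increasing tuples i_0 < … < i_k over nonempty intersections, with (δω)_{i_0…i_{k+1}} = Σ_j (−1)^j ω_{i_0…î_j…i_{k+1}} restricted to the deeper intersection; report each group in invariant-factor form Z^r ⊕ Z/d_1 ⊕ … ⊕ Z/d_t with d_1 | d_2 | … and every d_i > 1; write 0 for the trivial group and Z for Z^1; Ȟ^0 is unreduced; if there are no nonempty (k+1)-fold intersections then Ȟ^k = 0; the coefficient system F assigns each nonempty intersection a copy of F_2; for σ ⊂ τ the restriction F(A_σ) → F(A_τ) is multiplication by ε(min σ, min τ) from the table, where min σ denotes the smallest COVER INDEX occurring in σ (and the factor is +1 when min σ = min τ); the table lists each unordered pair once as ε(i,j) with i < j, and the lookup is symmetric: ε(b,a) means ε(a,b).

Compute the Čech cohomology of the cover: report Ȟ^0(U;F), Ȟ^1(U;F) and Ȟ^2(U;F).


nerve simplices:
  A12={b,f} A16={a,t,x} A23={k,m,o} A34={i,j} A45={l,q} A56={c,r}
C dims 6,6; δ0: rk_F2 5
degree 0: 6−5−0 = 1 → Ȟ^0 ≅ Z/2
degree 1: 6−0−5 = 1 → Ȟ^1 ≅ Z/2
degree 2: 0−0−0 = 0 → Ȟ^2 ≅ 0

Ȟ^0 ≅ Z/2,  Ȟ^1 ≅ Z/2,  Ȟ^2 ≅ 0


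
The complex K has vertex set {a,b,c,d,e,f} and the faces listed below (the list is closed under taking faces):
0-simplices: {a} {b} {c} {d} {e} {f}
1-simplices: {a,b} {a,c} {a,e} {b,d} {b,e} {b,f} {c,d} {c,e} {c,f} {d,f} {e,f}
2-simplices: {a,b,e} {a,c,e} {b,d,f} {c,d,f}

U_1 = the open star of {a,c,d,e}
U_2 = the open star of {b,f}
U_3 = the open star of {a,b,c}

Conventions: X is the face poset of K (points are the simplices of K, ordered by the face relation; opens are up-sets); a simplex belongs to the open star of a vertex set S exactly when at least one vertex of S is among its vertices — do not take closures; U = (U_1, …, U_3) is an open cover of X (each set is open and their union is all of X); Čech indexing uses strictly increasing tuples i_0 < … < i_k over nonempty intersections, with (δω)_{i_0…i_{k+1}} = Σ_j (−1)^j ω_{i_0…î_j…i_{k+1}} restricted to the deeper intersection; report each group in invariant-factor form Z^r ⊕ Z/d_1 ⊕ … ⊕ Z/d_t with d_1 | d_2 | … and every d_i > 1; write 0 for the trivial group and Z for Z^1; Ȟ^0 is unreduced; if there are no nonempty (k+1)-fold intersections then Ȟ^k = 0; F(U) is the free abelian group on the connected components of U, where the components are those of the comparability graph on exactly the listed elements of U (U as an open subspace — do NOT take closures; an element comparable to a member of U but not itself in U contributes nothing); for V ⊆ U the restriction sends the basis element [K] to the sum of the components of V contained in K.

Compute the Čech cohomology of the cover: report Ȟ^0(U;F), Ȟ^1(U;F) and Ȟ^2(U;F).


nonempty intersections:
  U1={{a},{c},{d},{e},{a,b},{a,c},{a,e},{b,d},{b,e},{c,d},{c,e},{c,f},{d,f},{e,f},{a,b,e},{a,c,e},{b,d,f},{c,d,f}} U2={{b},{f},{a,b},{b,d},{b,e},{b,f},{c,f},{d,f},{e,f},{a,b,e},{b,d,f},{c,d,f}} U3={{a},{b},{c},{a,b},{a,c},{a,e},{b,d},{b,e},{b,f},{c,d},{c,e},{c,f},{a,b,e},{a,c,e},{b,d,f},{c,d,f}}
  U12={{a,b},{b,d},{b,e},{c,f},{d,f},{e,f},{a,b,e},{b,d,f},{c,d,f}} U13={{a},{c},{a,b},{a,c},{a,e},{b,d},{b,e},{c,d},{c,e},{c,f},{a,b,e},{a,c,e},{b,d,f},{c,d,f}} U23={{b},{a,b},{b,d},{b,e},{b,f},{c,f},{a,b,e},{b,d,f},{c,d,f}}
  U123={{a,b},{b,d},{b,e},{c,f},{a,b,e},{b,d,f},{c,d,f}}
components per intersection:
  U1: {{a},{c},{d},{e},{a,b},{a,c},{a,e},{b,d},{b,e},{c,d},{c,e},{c,f},{d,f},{e,f},{a,b,e},{a,c,e},{b,d,f},{c,d,f}}
  U2: {{b},{f},{a,b},{b,d},{b,e},{b,f},{c,f},{d,f},{e,f},{a,b,e},{b,d,f},{c,d,f}}
  U3: {{a},{b},{c},{a,b},{a,c},{a,e},{b,d},{b,e},{b,f},{c,d},{c,e},{c,f},{a,b,e},{a,c,e},{b,d,f},{c,d,f}}
  U12: {{a,b},{b,e},{a,b,e}} {{b,d},{c,f},{d,f},{b,d,f},{c,d,f}} {{e,f}}
  U13: {{a},{c},{a,b},{a,c},{a,e},{b,e},{c,d},{c,e},{c,f},{a,b,e},{a,c,e},{c,d,f}} {{b,d},{b,d,f}}
  U23: {{b},{a,b},{b,d},{b,e},{b,f},{a,b,e},{b,d,f}} {{c,f},{c,d,f}}
  U123: {{a,b},{b,e},{a,b,e}} {{b,d},{b,d,f}} {{c,f},{c,d,f}}
C dims 3,7,3; δ0: rk 2, SNF 1^2; δ1: rk 3, SNF 1^3
Ȟ^0: (3−2)−0=1 ⇒ Z
Ȟ^1: (7−3)−2=2 ⇒ Z^2
Ȟ^2: (3−0)−3=0 ⇒ 0

Ȟ^0(U;F) ≅ Z,  Ȟ^1(U;F) ≅ Z^2,  Ȟ^2(U;F) ≅ 0


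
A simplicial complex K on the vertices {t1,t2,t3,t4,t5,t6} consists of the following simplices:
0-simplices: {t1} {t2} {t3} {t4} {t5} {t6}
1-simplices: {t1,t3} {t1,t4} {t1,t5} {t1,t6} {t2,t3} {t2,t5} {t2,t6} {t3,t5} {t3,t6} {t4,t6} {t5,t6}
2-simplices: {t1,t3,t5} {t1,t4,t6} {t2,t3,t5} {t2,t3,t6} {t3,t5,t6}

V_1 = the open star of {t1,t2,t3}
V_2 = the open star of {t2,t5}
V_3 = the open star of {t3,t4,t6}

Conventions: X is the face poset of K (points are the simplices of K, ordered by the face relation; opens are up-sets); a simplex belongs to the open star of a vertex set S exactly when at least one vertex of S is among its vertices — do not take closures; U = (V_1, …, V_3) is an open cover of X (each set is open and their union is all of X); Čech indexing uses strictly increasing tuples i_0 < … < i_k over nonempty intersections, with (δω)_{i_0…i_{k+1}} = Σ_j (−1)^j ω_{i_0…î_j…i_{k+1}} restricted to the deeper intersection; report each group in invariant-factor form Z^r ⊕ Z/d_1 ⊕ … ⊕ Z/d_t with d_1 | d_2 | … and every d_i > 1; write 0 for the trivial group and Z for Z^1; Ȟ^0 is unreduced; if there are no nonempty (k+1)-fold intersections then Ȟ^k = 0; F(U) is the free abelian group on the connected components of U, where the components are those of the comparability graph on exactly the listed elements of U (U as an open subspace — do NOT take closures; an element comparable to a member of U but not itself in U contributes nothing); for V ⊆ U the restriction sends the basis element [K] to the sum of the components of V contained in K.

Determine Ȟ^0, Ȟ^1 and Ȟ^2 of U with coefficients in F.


cover nerve:
  V1={{t1},{t2},{t3},{t1,t3},{t1,t4},{t1,t5},{t1,t6},{t2,t3},{t2,t5},{t2,t6},{t3,t5},{t3,t6},{t1,t3,t5},{t1,t4,t6},{t2,t3,t5},{t2,t3,t6},{t3,t5,t6}} V2={{t2},{t5},{t1,t5},{t2,t3},{t2,t5},{t2,t6},{t3,t5},{t5,t6},{t1,t3,t5},{t2,t3,t5},{t2,t3,t6},{t3,t5,t6}} V3={{t3},{t4},{t6},{t1,t3},{t1,t4},{t1,t6},{t2,t3},{t2,t6},{t3,t5},{t3,t6},{t4,t6},{t5,t6},{t1,t3,t5},{t1,t4,t6},{t2,t3,t5},{t2,t3,t6},{t3,t5,t6}}
  V12={{t2},{t1,t5},{t2,t3},{t2,t5},{t2,t6},{t3,t5},{t1,t3,t5},{t2,t3,t5},{t2,t3,t6},{t3,t5,t6}} V13={{t3},{t1,t3},{t1,t4},{t1,t6},{t2,t3},{t2,t6},{t3,t5},{t3,t6},{t1,t3,t5},{t1,t4,t6},{t2,t3,t5},{t2,t3,t6},{t3,t5,t6}} V23={{t2,t3},{t2,t6},{t3,t5},{t5,t6},{t1,t3,t5},{t2,t3,t5},{t2,t3,t6},{t3,t5,t6}}
  V123={{t2,t3},{t2,t6},{t3,t5},{t1,t3,t5},{t2,t3,t5},{t2,t3,t6},{t3,t5,t6}}
components per intersection:
  V1: {{t1},{t2},{t3},{t1,t3},{t1,t4},{t1,t5},{t1,t6},{t2,t3},{t2,t5},{t2,t6},{t3,t5},{t3,t6},{t1,t3,t5},{t1,t4,t6},{t2,t3,t5},{t2,t3,t6},{t3,t5,t6}}
  V2: {{t2},{t5},{t1,t5},{t2,t3},{t2,t5},{t2,t6},{t3,t5},{t5,t6},{t1,t3,t5},{t2,t3,t5},{t2,t3,t6},{t3,t5,t6}}
  V3: {{t3},{t4},{t6},{t1,t3},{t1,t4},{t1,t6},{t2,t3},{t2,t6},{t3,t5},{t3,t6},{t4,t6},{t5,t6},{t1,t3,t5},{t1,t4,t6},{t2,t3,t5},{t2,t3,t6},{t3,t5,t6}}
  V12: {{t2},{t1,t5},{t2,t3},{t2,t5},{t2,t6},{t3,t5},{t1,t3,t5},{t2,t3,t5},{t2,t3,t6},{t3,t5,t6}}
  V13: {{t3},{t1,t3},{t2,t3},{t2,t6},{t3,t5},{t3,t6},{t1,t3,t5},{t2,t3,t5},{t2,t3,t6},{t3,t5,t6}} {{t1,t4},{t1,t6},{t1,t4,t6}}
  V23: {{t2,t3},{t2,t6},{t3,t5},{t5,t6},{t1,t3,t5},{t2,t3,t5},{t2,t3,t6},{t3,t5,t6}}
  V123: {{t2,t3},{t2,t6},{t3,t5},{t1,t3,t5},{t2,t3,t5},{t2,t3,t6},{t3,t5,t6}}
C dims 3,4,1; δ0: rk 2, SNF 1^2; δ1: rk 1, SNF 1^1
Ȟ^0: (3−2)−0=1 ⇒ Z
Ȟ^1: (4−1)−2=1 ⇒ Z
Ȟ^2: (1−0)−1=0 ⇒ 0

Ȟ^0 = Z; Ȟ^1 = Z; Ȟ^2 = 0


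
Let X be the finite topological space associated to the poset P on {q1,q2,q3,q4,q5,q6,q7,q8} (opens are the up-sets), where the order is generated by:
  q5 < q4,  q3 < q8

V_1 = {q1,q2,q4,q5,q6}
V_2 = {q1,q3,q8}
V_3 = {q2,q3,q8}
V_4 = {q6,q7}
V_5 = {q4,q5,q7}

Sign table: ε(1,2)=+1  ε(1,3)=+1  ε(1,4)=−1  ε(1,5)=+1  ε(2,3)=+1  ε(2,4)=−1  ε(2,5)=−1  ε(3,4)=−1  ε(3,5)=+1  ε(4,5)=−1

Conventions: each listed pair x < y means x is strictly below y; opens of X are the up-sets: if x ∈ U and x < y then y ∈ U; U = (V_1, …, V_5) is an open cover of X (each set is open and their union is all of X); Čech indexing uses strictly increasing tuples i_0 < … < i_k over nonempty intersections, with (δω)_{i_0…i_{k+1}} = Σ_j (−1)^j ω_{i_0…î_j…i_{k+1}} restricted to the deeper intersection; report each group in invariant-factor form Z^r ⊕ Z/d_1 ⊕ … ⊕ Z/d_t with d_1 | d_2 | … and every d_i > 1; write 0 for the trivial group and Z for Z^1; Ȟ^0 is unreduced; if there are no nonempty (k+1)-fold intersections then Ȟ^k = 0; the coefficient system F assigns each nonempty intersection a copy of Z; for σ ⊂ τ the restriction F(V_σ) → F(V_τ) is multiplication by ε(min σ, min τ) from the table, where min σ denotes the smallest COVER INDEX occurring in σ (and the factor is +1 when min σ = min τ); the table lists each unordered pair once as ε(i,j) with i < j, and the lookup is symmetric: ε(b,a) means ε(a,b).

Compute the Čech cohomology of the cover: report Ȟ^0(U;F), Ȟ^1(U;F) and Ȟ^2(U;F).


nonempty intersections:
  V12={q1} V13={q2} V14={q6} V15={q4,q5} V23={q3,q8} V45={q7}
C dims 5,6; δ0: rk 4, SNF 1^4
Ȟ^0: (5−4)−0=1 ⇒ Z
Ȟ^1: (6−0)−4=2 ⇒ Z^2
Ȟ^2: (0−0)−0=0 ⇒ 0

Ȟ^0 = Z, Ȟ^1 = Z^2, Ȟ^2 = 0


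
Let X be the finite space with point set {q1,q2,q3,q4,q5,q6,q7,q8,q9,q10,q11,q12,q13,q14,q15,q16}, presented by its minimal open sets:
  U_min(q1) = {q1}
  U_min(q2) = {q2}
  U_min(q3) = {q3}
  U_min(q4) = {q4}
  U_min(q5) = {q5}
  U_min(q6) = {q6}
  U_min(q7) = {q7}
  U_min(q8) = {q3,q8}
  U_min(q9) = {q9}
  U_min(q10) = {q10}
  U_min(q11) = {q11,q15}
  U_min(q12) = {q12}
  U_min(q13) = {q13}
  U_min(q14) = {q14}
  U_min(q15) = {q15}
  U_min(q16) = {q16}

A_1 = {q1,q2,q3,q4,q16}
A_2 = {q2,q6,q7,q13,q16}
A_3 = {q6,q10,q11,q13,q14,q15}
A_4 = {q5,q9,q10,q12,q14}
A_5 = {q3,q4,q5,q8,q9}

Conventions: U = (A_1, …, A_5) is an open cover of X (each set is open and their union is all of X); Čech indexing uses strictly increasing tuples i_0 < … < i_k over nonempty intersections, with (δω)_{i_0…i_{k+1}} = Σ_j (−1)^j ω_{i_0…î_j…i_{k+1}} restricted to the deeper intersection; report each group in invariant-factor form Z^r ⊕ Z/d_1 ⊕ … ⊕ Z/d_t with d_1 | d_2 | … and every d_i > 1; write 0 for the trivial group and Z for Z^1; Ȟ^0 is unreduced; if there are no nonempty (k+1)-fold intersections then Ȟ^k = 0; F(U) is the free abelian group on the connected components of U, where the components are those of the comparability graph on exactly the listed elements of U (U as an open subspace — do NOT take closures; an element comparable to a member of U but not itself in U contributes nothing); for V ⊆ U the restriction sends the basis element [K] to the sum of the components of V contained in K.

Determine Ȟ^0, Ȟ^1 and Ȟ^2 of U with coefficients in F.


nonempty intersections:
  A12={q2,q16} A15={q3,q4} A23={q6,q13} A34={q10,q14} A45={q5,q9}
components per intersection:
  A1: {q1} {q2} {q3} {q4} {q16}
  A2: {q2} {q6} {q7} {q13} {q16}
  A3: {q6} {q10} {q11,q15} {q13} {q14}
  A4: {q5} {q9} {q10} {q12} {q14}
  A5: {q3,q8} {q4} {q5} {q9}
  A12: {q2} {q16}
  A15: {q3} {q4}
  A23: {q6} {q13}
  A34: {q10} {q14}
  A45: {q5} {q9}
C dims 24,10; δ0: rk 10, SNF 1^10
Ȟ^0: (24−10)−0=14 ⇒ Z^14
Ȟ^1: (10−0)−10=0 ⇒ 0
Ȟ^2: (0−0)−0=0 ⇒ 0

Ȟ^0 ≅ Z^14,  Ȟ^1 ≅ 0,  Ȟ^2 ≅ 0


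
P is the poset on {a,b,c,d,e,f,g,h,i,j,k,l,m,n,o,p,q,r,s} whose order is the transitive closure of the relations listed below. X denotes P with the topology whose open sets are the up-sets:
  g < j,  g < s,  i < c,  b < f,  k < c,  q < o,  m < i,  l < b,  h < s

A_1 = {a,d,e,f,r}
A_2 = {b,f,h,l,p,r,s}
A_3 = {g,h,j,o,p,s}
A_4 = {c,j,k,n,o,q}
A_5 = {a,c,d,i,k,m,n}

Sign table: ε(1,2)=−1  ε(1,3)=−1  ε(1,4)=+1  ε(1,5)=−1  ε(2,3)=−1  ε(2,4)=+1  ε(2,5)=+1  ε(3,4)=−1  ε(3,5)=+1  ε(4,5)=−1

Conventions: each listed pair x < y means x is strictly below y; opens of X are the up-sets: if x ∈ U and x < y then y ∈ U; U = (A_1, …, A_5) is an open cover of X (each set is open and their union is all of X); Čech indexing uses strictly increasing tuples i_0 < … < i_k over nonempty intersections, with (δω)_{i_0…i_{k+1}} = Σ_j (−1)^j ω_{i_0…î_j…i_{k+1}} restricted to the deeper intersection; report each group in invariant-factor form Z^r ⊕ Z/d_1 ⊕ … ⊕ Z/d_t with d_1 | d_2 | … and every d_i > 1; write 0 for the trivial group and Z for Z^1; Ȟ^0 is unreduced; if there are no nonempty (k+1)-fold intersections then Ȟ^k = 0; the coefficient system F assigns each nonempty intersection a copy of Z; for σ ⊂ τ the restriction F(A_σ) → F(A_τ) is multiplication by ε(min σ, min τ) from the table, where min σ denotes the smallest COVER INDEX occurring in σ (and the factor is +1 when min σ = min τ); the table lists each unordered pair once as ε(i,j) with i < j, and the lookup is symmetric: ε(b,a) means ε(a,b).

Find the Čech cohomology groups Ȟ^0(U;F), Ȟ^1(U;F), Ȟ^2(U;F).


Ȟ^0(U;F) ≅ 0, Ȟ^1(U;F) ≅ Z/2, Ȟ^2(U;F) ≅ 0

nonempty overlaps:
  A12={f,r} A15={a,d} A23={h,p,s} A34={j,o} A45={c,k,n}
C dims 5,5; δ0: rk 5, SNF 1^4·2
degree 0: 5−5−0 = 0 → Ȟ^0 ≅ 0
degree 1: 5−0−5 = 0 plus torsion [2] → Ȟ^1 ≅ Z/2
degree 2: 0−0−0 = 0 → Ȟ^2 ≅ 0


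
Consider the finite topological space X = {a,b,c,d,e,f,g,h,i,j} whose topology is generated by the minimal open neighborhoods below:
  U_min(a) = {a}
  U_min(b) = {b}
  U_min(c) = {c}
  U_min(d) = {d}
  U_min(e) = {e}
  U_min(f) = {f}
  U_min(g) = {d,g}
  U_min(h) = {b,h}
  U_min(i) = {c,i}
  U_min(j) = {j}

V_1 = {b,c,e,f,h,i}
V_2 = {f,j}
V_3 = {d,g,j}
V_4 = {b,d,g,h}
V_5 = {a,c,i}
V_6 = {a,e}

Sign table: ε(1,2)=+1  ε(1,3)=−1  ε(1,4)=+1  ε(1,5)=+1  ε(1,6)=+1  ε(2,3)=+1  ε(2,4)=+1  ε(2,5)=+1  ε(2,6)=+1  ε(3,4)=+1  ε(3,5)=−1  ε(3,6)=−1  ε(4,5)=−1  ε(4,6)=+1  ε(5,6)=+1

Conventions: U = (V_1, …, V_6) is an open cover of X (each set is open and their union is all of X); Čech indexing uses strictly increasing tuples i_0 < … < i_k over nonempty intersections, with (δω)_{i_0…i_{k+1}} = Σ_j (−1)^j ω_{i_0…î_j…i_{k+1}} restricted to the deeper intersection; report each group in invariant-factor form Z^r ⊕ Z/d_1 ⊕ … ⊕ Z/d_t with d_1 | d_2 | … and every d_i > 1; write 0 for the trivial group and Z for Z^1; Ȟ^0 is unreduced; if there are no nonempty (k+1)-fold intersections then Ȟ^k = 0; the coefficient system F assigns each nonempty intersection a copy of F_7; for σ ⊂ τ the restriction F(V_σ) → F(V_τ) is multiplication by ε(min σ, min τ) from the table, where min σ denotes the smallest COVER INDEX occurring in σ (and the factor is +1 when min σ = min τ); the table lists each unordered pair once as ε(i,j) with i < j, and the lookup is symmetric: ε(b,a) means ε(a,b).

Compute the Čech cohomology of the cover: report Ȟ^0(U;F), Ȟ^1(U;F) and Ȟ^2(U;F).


nerve of the cover:
  V12={f} V14={b,h} V15={c,i} V16={e} V23={j} V34={d,g} V56={a}
C dims 6,7; δ0: rk_F7 5
Ȟ^0 = (6 − 5) − 0 = 1, so Ȟ^0 ≅ Z/7
Ȟ^1 = (7 − 0) − 5 = 2, so Ȟ^1 ≅ Z/7 ⊕ Z/7
Ȟ^2 = (0 − 0) − 0 = 0, so Ȟ^2 ≅ 0

Ȟ^0 = Z/7, Ȟ^1 = Z/7 ⊕ Z/7, Ȟ^2 = 0
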